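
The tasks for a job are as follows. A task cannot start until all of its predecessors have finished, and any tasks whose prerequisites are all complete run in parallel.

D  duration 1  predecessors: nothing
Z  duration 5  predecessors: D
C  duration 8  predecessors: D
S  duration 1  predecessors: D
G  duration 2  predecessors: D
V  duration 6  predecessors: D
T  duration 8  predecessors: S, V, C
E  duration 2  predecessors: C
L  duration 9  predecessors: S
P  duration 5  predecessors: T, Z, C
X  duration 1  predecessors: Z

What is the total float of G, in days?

D→C→T→P = 1+8+8+5 = 22 sets the makespan at 22 days.
G finishes as early as 3 and must finish by 22.
Slack of G = 20 − 1 = 19 days.

19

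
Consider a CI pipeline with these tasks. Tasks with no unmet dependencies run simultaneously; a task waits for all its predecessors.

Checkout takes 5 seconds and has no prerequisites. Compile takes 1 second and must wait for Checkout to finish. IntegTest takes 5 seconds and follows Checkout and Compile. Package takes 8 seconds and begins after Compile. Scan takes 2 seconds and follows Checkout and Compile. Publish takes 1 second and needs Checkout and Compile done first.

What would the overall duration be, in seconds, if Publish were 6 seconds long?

The binding path is Checkout→Compile→Package = 5+1+8 = 14; finish at 14 seconds.
Publish has 7 seconds of float (longest path through it is 7).
That remains the longest chain; total 14 seconds.

14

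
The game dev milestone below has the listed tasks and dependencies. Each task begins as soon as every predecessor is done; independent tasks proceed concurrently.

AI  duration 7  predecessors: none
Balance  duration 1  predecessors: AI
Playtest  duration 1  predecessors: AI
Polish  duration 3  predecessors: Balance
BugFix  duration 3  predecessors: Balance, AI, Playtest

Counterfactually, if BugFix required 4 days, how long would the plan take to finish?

12

Critical path before the change: AI→Balance→BugFix = 7+1+3 = 11 giving 11 days.
BugFix is on the critical path; changing it to 4 makes that path 12 days.
The critical path is still AI→Balance→BugFix; finish is now 12 days.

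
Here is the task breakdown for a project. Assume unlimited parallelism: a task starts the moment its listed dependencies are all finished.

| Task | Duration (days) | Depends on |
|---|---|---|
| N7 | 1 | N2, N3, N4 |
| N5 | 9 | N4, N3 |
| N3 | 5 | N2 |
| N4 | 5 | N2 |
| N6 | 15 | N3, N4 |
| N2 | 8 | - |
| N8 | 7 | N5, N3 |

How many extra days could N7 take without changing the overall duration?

15

The longest chain is N2→N3→N5→N8 = 8+5+9+7 = 29; overall finish 29 days.
The longest chain containing N7 totals 14 days.
Float = 29 − 14 = 15.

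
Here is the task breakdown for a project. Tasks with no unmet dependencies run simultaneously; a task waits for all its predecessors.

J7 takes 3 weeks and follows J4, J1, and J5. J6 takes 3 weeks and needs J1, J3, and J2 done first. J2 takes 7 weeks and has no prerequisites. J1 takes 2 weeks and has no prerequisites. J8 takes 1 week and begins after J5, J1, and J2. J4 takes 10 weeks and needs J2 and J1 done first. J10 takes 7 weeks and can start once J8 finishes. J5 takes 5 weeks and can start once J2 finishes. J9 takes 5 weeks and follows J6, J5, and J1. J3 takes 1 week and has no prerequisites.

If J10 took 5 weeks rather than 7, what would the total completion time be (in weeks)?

20

The binding path is J2→J5→J8→J10 = 7+5+1+7 = 20; finish at 20 weeks.
J10 lies on that path, so at 5 weeks the path becomes 18 weeks.
The binding chain switches to J2→J4→J7 = 7+10+3 = 20; finish 20 weeks.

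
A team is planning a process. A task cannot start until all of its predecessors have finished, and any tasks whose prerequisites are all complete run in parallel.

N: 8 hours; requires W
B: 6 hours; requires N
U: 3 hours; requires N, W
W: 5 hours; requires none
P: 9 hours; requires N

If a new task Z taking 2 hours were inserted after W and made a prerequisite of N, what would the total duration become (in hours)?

Originally the schedule takes 22 hours.
With Z inserted, N now waits for max(W, Z).
New critical path: W→Z→N→P = 5+2+8+9 = 24 ⇒ 24 hours.

24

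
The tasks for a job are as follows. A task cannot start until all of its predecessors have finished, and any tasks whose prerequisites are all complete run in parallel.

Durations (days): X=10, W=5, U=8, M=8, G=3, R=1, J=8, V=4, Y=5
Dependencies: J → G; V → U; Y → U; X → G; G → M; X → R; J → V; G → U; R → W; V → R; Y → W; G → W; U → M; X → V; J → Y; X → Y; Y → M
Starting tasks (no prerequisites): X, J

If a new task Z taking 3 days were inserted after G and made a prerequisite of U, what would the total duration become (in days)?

32

Originally the schedule takes 31 days.
With Z inserted, U now waits for max(Y, V, G, Z).
New critical path: X→G→Z→U→M = 10+3+3+8+8 = 32 ⇒ 32 days.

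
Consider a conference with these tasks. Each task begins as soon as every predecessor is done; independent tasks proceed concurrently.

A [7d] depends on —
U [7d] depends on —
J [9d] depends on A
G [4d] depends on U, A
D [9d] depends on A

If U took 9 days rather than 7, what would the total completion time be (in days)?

16

As given, the longest chain is A→J = 7+9 = 16, so the finish is 16 days.
U has 5 days of float (longest path through it is 11).
No other chain overtakes it, so the finish is 16 days.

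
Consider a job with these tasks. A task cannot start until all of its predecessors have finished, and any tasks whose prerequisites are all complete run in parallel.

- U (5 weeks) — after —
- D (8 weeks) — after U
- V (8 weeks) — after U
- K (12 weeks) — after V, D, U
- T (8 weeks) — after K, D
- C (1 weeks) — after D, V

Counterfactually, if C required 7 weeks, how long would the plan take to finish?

As given, the longest chain is U→D→K→T = 5+8+12+8 = 33, so the finish is 33 weeks.
The longest path through C is only 14 weeks, so C has float 19.
The critical path is still U→D→K→T; finish is now 33 weeks.

33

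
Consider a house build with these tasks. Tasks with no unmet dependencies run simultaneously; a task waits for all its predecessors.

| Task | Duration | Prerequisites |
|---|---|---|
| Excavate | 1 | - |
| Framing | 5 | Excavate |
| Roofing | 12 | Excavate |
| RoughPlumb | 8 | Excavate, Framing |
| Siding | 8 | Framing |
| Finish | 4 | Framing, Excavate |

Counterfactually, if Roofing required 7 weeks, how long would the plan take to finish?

Critical path before the change: Excavate→Framing→RoughPlumb = 1+5+8 = 14 giving 14 weeks.
Roofing has 1 week of float (longest path through it is 13).
That remains the longest chain; total 14 weeks.

14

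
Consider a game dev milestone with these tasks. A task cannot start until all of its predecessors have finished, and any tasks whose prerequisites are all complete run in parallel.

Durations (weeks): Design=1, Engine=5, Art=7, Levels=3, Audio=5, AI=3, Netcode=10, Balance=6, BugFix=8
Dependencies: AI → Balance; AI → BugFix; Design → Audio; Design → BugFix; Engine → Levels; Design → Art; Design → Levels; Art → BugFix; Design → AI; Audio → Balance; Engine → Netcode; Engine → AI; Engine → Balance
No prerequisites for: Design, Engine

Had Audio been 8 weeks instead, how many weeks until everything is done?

16

Actual critical path: Design→Art→BugFix = 1+7+8 = 16 ⇒ 16 weeks.
Audio is off the critical path — its longest chain is 12 weeks, giving 4 of slack.
The critical path is still Design→Art→BugFix; finish is now 16 weeks.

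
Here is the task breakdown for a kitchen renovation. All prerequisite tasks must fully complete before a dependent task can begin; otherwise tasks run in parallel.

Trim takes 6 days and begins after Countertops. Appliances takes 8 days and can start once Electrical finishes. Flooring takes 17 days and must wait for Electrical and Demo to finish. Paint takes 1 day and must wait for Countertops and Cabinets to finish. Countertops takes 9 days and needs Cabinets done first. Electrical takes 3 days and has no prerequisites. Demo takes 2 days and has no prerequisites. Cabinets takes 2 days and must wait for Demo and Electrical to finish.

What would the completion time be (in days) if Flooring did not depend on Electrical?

20

Original critical path: Electrical→Flooring = 3+17 = 20 ⇒ 20 days.
Without Electrical→Flooring, Flooring's earliest start moves from 3 to 2.
The longest chain is now Electrical→Cabinets→Countertops→Trim = 3+2+9+6 = 20, so the plan takes 20 days.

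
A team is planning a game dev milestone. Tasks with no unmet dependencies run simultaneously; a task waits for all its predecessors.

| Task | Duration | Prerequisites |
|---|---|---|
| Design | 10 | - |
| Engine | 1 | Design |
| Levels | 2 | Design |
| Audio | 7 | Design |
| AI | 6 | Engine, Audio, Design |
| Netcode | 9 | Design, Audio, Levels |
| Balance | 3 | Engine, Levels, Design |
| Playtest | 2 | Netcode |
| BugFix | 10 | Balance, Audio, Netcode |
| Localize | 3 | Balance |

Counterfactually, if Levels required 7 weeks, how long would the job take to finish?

36

Critical path before the change: Design→Audio→Netcode→BugFix = 10+7+9+10 = 36 giving 36 weeks.
The longest path through Levels is only 31 weeks, so Levels has float 5.
New critical path: Design→Levels→Netcode→BugFix = 10+7+9+10 = 36 ⇒ 36 weeks.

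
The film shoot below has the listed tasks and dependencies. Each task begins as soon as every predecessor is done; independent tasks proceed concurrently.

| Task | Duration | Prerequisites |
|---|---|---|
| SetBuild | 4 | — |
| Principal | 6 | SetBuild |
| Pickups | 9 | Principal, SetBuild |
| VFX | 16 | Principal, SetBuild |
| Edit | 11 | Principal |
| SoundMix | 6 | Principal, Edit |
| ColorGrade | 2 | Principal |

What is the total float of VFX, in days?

The longest chain is SetBuild→Principal→Edit→SoundMix = 4+6+11+6 = 27; overall finish 27 days.
Longest path through VFX: 26 days (earliest finish 26, latest finish 27).
So VFX can slip 27 − 26 = 1 day.

1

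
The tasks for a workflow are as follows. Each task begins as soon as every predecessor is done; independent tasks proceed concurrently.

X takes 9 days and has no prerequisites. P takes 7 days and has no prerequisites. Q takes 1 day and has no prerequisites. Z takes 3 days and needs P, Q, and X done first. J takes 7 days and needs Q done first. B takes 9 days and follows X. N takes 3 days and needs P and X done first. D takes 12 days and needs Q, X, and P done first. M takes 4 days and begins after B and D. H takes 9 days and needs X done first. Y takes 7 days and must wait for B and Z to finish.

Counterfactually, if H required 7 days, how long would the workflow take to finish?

25

Actual critical path: X→B→Y = 9+9+7 = 25 ⇒ 25 days.
H has 7 days of float (longest path through it is 18).
No other chain overtakes it, so the finish is 25 days.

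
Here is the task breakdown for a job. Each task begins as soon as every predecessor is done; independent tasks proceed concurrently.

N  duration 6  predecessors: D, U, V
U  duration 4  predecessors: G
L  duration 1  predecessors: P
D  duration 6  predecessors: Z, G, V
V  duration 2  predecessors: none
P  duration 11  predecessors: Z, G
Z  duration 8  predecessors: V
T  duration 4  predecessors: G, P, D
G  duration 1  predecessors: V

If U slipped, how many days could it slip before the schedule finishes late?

12

V→Z→P→T = 2+8+11+4 = 25 sets the makespan at 25 days.
The longest chain containing U totals 13 days.
So U can slip 19 − 7 = 12 days.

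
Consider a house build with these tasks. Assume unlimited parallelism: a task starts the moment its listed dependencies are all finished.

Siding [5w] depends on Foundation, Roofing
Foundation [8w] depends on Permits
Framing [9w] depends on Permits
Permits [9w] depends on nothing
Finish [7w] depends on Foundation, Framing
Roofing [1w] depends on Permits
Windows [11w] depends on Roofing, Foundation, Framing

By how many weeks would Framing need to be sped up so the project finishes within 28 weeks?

1

Current finish: 29 weeks; target: 28.
Framing is on every critical path, so each week cut from Framing cuts the finish by one (this holds down to a finish of 28).
Need 29 − 28 = 1 week off Framing → Framing becomes 8 weeks, finish becomes 28.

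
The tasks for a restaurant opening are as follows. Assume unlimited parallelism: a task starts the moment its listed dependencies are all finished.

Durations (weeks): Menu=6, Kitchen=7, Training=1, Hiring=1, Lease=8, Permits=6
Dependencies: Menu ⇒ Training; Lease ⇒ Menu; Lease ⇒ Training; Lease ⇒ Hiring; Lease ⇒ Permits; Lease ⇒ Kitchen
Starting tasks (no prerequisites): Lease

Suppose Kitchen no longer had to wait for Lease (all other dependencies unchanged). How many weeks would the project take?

15

Original critical path: Lease→Kitchen = 8+7 = 15 ⇒ 15 weeks.
Without Lease→Kitchen, Kitchen's earliest start moves from 8 to 0.
The longest chain is now Lease→Menu→Training = 8+6+1 = 15, so the project takes 15 weeks.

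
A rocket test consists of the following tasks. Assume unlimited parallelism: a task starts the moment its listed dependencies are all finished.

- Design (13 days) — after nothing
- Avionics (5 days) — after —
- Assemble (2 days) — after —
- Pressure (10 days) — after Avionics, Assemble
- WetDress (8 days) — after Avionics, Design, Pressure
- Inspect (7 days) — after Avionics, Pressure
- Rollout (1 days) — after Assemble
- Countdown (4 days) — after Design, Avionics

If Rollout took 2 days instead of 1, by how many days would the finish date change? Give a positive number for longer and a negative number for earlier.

The binding path is Avionics→Pressure→WetDress = 5+10+8 = 23; finish at 23 days.
The longest path through Rollout is only 3 days, so Rollout has float 20.
No other chain overtakes it, so the finish is 23 days.
Change in finish: 23 − 23 = +0 days.

0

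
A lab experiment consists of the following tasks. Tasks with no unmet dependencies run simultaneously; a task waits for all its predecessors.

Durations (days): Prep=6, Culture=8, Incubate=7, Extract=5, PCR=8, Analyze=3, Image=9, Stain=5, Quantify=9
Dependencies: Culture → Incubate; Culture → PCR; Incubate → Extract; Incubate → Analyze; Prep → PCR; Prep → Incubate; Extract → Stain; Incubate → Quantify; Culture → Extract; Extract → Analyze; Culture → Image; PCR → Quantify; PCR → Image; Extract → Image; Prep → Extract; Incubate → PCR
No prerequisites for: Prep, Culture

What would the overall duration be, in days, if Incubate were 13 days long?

38

Critical path before the change: Culture→Incubate→PCR→Image = 8+7+8+9 = 32 giving 32 days.
Since Incubate is critical, the +6 change carries straight to that chain (now 38 days).
That remains the longest chain; total 38 days.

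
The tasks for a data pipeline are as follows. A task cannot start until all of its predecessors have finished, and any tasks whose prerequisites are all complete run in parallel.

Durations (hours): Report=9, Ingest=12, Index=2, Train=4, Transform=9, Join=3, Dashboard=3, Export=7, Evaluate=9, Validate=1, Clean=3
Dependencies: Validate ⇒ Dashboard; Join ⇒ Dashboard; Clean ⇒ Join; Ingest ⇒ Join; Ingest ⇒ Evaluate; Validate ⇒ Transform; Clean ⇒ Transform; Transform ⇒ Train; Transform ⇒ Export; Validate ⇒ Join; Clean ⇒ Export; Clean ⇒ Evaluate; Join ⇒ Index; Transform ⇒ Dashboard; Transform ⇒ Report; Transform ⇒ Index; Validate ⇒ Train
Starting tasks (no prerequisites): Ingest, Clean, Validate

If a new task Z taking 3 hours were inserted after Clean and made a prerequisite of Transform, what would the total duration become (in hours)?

24

Originally the plan takes 21 hours.
With Z inserted, Transform now waits for max(Validate, Clean, Z).
New critical path: Clean→Z→Transform→Report = 3+3+9+9 = 24 ⇒ 24 hours.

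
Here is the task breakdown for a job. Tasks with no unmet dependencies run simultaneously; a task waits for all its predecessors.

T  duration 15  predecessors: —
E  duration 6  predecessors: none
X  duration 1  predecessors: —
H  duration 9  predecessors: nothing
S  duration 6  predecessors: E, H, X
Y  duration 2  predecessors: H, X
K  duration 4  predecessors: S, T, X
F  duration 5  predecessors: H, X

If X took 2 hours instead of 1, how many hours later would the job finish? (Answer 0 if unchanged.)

Baseline: T→K = 15+4 = 19 → 19 hours.
The longest path through X is only 11 hours, so X has float 8.
That remains the longest chain; total 19 hours.
Change in finish: 19 − 19 = +0 hours.

0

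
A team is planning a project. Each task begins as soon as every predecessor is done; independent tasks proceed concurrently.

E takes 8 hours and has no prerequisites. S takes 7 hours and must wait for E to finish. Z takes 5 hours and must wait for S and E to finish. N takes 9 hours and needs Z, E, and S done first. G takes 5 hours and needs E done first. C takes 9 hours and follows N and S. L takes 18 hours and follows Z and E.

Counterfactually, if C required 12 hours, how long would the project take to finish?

As given, the longest chain is E→S→Z→N→C = 8+7+5+9+9 = 38, so the finish is 38 hours.
Since C is critical, the +3 change carries straight to that chain (now 41 hours).
That remains the longest chain; total 41 hours.

41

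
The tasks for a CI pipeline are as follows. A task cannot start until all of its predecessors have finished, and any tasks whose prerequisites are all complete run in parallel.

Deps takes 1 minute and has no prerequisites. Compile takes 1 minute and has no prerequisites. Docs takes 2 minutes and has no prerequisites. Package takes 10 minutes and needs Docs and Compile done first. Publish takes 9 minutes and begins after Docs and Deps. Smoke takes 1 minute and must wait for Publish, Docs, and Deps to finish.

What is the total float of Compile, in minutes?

1

Docs→Package = 2+10 = 12 sets the makespan at 12 minutes.
The longest chain containing Compile totals 11 minutes.
Slack of Compile = 1 − 0 = 1 minute.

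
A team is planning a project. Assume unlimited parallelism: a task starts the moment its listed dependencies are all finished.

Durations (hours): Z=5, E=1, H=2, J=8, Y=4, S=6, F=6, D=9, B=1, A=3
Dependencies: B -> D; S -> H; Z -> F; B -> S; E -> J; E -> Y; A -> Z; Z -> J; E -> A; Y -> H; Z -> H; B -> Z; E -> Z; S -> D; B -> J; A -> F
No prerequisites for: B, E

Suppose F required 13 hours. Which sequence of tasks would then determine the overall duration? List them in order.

E, A, Z, F

Critical path before the change: E→A→Z→J = 1+3+5+8 = 17 giving 17 hours.
F has 2 hours of float (longest path through it is 15).
The binding chain switches to E→A→Z→F = 1+3+5+13 = 22; finish 22 hours.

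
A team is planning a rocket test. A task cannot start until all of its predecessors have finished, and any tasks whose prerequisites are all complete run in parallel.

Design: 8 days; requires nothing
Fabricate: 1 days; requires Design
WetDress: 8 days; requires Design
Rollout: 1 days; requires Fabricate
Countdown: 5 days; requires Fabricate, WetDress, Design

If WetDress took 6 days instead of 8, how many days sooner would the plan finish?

2

Baseline: Design→WetDress→Countdown = 8+8+5 = 21 → 21 days.
Since WetDress is critical, the -2 change carries straight to that chain (now 19 days).
The critical path is still Design→WetDress→Countdown; finish is now 19 days.
Change in finish: 19 − 21 = -2 days.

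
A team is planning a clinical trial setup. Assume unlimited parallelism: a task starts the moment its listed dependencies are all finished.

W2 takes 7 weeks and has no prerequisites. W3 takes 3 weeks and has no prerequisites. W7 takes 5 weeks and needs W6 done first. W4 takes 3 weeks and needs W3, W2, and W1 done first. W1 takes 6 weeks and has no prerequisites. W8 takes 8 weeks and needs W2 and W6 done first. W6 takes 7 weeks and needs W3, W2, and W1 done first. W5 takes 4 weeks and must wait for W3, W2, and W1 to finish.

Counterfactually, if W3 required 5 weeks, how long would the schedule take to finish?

As given, the longest chain is W2→W6→W8 = 7+7+8 = 22, so the finish is 22 weeks.
The longest path through W3 is only 18 weeks, so W3 has float 4.
No other chain overtakes it, so the finish is 22 weeks.

22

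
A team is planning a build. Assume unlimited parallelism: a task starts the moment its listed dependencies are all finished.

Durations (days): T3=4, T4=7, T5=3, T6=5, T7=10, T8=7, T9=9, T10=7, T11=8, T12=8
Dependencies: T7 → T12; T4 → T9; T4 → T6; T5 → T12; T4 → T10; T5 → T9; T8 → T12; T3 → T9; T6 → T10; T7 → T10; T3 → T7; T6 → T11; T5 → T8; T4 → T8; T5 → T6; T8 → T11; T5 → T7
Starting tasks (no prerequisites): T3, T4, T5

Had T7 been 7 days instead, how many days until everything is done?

As given, the longest chain is T3→T7→T12 = 4+10+8 = 22, so the finish is 22 days.
T7 is on the critical path; changing it to 7 makes that path 19 days.
The binding chain switches to T4→T8→T11 = 7+7+8 = 22; finish 22 days.

22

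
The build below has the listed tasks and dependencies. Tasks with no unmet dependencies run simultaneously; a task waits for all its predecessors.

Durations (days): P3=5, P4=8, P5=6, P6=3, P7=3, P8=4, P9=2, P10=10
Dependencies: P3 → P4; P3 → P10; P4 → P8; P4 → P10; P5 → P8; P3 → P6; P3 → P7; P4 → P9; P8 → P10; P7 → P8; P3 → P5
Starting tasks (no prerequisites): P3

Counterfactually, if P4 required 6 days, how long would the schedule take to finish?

Actual critical path: P3→P4→P8→P10 = 5+8+4+10 = 27 ⇒ 27 days.
P4 is on the critical path; changing it to 6 makes that path 25 days.
That remains the longest chain; total 25 days.

25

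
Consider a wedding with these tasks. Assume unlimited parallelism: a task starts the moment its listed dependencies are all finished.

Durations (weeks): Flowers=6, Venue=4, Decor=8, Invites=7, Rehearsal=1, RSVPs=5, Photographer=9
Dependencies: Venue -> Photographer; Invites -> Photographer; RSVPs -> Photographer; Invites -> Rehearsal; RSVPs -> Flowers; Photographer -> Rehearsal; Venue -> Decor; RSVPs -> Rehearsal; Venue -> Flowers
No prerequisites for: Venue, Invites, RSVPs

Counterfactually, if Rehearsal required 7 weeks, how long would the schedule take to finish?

23

The binding path is Invites→Photographer→Rehearsal = 7+9+1 = 17; finish at 17 weeks.
Since Rehearsal is critical, the +6 change carries straight to that chain (now 23 weeks).
No other chain overtakes it, so the finish is 23 weeks.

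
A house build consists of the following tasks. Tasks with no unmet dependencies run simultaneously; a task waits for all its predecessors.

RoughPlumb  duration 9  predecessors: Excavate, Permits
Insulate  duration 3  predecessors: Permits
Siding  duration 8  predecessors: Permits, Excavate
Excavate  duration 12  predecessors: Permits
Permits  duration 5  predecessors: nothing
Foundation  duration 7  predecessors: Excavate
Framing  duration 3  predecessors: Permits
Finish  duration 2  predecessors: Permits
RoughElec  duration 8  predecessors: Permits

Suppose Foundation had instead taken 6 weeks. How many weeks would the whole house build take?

26

Baseline: Permits→Excavate→RoughPlumb = 5+12+9 = 26 → 26 weeks.
The longest path through Foundation is only 24 weeks, so Foundation has float 2.
The critical path is still Permits→Excavate→RoughPlumb; finish is now 26 weeks.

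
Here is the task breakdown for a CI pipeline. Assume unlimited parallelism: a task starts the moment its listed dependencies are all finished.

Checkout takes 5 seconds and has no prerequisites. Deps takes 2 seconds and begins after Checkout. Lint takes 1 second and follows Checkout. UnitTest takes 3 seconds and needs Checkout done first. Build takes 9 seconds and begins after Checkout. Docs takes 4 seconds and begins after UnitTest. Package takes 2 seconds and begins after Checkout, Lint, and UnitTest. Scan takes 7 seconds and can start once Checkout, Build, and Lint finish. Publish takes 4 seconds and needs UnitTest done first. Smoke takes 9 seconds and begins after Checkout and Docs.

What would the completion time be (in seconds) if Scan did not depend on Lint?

Original critical path: Checkout→UnitTest→Docs→Smoke = 5+3+4+9 = 21 ⇒ 21 seconds.
Dropping Lint→Scan doesn't change Scan's earliest start (14); another predecessor still binds.
The longest chain is now Checkout→UnitTest→Docs→Smoke = 5+3+4+9 = 21, so the plan takes 21 seconds.

21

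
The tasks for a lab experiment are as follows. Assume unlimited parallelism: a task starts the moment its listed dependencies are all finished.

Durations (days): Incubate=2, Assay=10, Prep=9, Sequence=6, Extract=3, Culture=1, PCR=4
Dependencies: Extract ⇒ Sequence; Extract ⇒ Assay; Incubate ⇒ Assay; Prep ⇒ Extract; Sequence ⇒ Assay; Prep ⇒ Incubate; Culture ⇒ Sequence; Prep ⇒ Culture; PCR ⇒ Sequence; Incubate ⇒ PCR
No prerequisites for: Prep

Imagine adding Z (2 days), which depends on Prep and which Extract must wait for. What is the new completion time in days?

31

Originally the project takes 31 days.
With Z inserted, Extract now waits for max(Prep, Z).
New critical path: Prep→Incubate→PCR→Sequence→Assay = 9+2+4+6+10 = 31 ⇒ 31 days.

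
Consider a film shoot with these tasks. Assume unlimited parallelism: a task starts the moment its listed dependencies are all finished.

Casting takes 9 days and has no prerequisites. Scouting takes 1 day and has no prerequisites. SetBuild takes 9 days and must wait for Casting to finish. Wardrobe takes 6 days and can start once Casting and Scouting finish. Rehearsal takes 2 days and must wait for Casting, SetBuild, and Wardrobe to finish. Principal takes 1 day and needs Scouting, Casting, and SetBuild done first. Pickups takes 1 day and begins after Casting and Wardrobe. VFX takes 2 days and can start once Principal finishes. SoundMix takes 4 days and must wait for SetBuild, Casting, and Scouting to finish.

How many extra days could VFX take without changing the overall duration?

The longest chain is Casting→SetBuild→SoundMix = 9+9+4 = 22; overall finish 22 days.
The longest chain containing VFX totals 21 days.
Slack of VFX = 20 − 19 = 1 day.

1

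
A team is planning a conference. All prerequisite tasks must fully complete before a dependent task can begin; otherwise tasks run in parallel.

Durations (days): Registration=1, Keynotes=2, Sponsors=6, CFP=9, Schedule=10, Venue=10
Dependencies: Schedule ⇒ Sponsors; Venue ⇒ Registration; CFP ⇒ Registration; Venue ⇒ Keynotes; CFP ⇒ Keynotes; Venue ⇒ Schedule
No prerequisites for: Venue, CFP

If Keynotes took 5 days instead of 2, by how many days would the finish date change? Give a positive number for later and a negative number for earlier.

0

Critical path before the change: Venue→Schedule→Sponsors = 10+10+6 = 26 giving 26 days.
Keynotes has 14 days of float (longest path through it is 12).
No other chain overtakes it, so the finish is 26 days.
Change in finish: 26 − 26 = +0 days.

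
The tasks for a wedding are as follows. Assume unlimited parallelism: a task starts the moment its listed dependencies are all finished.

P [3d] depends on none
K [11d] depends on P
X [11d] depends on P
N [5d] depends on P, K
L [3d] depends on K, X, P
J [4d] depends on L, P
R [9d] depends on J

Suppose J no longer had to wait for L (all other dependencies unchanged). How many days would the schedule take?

With the dependency in place, P→K→L→J→R = 3+11+3+4+9 = 30 sets the finish at 30 days.
Without L→J, J's earliest start moves from 17 to 3.
After: P→K→N = 3+11+5 = 19 → 19 days.

19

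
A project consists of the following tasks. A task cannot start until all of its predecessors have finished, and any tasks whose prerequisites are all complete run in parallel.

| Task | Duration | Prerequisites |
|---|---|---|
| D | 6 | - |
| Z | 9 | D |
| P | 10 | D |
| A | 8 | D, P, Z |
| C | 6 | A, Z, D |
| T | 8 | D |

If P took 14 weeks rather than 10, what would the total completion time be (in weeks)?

As given, the longest chain is D→P→A→C = 6+10+8+6 = 30, so the finish is 30 weeks.
P lies on that path, so at 14 weeks the path becomes 34 weeks.
The critical path is still D→P→A→C; finish is now 34 weeks.

34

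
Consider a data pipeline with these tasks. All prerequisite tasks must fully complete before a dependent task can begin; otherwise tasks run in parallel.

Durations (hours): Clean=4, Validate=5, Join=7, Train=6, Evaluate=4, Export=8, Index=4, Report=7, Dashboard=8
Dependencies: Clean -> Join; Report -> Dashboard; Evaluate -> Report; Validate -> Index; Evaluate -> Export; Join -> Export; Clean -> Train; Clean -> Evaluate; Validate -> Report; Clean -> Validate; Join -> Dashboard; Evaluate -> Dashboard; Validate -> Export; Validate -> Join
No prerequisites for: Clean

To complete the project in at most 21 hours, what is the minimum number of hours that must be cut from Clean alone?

Current finish: 24 hours; target: 21.
Clean is on every critical path, so each hour cut from Clean cuts the finish by one (this holds down to a finish of 21).
Need 24 − 21 = 3 hours off Clean → Clean becomes 1 hour, finish becomes 21.

3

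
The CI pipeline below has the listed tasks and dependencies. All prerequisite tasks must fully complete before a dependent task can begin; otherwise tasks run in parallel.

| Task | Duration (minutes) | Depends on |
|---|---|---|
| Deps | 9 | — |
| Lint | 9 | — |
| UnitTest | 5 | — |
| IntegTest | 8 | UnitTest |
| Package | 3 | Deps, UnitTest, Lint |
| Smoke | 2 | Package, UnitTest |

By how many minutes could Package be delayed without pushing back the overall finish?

0

Deps→Package→Smoke = 9+3+2 = 14 sets the makespan at 14 minutes.
Package finishes as early as 12 and must finish by 12.
Slack of Package = 9 − 9 = 0 minutes.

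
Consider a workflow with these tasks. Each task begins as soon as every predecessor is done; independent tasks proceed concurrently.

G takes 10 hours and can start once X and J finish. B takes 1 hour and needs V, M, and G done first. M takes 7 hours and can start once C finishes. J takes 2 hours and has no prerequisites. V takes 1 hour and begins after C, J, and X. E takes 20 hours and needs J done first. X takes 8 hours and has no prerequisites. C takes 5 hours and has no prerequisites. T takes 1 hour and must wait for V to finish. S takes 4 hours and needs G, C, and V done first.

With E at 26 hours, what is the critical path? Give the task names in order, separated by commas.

Critical path before the change: J→E = 2+20 = 22 giving 22 hours.
E is on the critical path; changing it to 26 makes that path 28 hours.
That remains the longest chain; total 28 hours.

J, E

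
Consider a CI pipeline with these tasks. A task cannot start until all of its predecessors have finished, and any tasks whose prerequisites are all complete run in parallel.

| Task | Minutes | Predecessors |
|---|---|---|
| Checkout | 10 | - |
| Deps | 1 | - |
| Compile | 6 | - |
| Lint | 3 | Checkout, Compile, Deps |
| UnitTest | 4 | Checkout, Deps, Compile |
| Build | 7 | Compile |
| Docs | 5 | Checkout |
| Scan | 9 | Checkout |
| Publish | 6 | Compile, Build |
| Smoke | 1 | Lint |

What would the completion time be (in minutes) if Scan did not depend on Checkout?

With the dependency in place, Checkout→Scan = 10+9 = 19 sets the finish at 19 minutes.
Without Checkout→Scan, Scan's earliest start moves from 10 to 0.
New critical path: Compile→Build→Publish = 6+7+6 = 19 ⇒ 19 minutes.

19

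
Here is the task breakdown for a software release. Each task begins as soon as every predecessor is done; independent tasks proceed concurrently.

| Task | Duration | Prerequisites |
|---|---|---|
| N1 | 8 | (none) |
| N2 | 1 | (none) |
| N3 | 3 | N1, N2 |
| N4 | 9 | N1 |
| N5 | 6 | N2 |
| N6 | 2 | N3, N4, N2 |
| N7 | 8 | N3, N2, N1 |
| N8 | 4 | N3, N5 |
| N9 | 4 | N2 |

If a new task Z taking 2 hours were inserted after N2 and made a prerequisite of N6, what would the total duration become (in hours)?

19

Originally the schedule takes 19 hours.
With Z inserted, N6 now waits for max(N3, N4, N2, Z).
New critical path: N1→N3→N7 = 8+3+8 = 19 ⇒ 19 hours.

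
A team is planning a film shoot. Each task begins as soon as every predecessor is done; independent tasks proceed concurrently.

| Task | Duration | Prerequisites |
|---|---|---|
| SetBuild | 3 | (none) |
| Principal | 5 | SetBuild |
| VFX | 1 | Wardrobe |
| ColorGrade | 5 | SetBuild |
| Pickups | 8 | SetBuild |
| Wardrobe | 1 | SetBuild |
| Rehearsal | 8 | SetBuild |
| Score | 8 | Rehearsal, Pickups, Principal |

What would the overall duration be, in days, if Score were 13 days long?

24

Actual critical path: SetBuild→Rehearsal→Score = 3+8+8 = 19 ⇒ 19 days.
Since Score is critical, the +5 change carries straight to that chain (now 24 days).
No other chain overtakes it, so the finish is 24 days.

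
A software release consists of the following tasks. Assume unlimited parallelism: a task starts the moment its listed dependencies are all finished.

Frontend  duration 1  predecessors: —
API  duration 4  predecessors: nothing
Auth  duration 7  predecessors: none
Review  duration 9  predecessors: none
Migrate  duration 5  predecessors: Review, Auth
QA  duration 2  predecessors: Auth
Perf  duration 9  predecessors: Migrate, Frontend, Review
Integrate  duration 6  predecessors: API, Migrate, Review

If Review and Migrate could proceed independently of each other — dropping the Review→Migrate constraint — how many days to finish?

Original critical path: Review→Migrate→Perf = 9+5+9 = 23 ⇒ 23 days.
Without Review→Migrate, Migrate's earliest start moves from 9 to 7.
After: Auth→Migrate→Perf = 7+5+9 = 21 → 21 days.

21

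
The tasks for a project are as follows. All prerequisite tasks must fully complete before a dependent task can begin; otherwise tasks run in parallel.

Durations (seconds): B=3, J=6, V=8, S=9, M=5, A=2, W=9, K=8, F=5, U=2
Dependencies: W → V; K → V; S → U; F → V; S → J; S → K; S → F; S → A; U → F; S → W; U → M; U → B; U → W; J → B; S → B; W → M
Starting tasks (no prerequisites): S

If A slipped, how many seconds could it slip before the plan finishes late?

17

The longest chain is S→U→W→V = 9+2+9+8 = 28; overall finish 28 seconds.
The longest chain containing A totals 11 seconds.
So A can slip 28 − 11 = 17 seconds.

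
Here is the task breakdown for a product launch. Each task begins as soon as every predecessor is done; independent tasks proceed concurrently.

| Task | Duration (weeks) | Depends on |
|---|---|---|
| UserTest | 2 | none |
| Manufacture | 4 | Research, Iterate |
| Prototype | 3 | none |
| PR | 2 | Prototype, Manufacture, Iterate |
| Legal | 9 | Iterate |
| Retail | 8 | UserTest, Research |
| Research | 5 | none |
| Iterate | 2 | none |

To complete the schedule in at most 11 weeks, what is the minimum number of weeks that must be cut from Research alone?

Current finish: 13 weeks; target: 11.
Research is on every critical path, so each week cut from Research cuts the finish by one (this holds down to a finish of 11).
Need 13 − 11 = 2 weeks off Research → Research becomes 3 weeks, finish becomes 11.

2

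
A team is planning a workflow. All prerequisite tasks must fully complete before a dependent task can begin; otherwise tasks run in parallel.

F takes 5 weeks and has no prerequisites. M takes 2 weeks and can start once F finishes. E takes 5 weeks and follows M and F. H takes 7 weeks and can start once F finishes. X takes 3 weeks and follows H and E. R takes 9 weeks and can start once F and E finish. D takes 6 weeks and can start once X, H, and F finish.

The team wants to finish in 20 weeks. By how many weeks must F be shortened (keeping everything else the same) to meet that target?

Current finish: 21 weeks; target: 20.
F is on every critical path, so each week cut from F cuts the finish by one (this holds down to a finish of 17).
Need 21 − 20 = 1 week off F → F becomes 4 weeks, finish becomes 20.

1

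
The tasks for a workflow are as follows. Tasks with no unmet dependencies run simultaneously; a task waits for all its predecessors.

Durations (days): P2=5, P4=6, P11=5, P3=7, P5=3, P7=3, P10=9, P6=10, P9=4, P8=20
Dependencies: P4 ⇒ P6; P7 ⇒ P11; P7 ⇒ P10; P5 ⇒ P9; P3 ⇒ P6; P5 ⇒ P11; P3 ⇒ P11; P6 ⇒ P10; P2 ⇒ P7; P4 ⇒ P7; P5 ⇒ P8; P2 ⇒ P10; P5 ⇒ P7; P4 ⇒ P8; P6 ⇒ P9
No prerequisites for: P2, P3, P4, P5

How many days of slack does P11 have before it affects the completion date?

P3→P6→P10 = 7+10+9 = 26 sets the makespan at 26 days.
P11 finishes as early as 14 and must finish by 26.
Slack of P11 = 21 − 9 = 12 days.

12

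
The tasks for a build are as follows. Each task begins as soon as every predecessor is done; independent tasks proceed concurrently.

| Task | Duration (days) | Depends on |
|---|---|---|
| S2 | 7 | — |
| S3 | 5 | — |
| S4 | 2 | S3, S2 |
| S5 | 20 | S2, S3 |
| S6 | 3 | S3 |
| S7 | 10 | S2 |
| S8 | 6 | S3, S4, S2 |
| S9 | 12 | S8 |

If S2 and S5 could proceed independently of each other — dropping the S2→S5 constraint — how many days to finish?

27

With the dependency in place, S2→S4→S8→S9 = 7+2+6+12 = 27 sets the finish at 27 days.
Without S2→S5, S5's earliest start moves from 7 to 5.
New critical path: S2→S4→S8→S9 = 7+2+6+12 = 27 ⇒ 27 days.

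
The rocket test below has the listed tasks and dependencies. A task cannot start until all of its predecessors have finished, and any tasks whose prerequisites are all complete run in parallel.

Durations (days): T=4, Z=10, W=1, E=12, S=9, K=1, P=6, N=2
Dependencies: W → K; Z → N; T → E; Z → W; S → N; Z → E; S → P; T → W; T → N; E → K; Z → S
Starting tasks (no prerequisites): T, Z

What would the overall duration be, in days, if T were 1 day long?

Actual critical path: Z→S→P = 10+9+6 = 25 ⇒ 25 days.
The longest path through T is only 17 days, so T has float 8.
No other chain overtakes it, so the finish is 25 days.

25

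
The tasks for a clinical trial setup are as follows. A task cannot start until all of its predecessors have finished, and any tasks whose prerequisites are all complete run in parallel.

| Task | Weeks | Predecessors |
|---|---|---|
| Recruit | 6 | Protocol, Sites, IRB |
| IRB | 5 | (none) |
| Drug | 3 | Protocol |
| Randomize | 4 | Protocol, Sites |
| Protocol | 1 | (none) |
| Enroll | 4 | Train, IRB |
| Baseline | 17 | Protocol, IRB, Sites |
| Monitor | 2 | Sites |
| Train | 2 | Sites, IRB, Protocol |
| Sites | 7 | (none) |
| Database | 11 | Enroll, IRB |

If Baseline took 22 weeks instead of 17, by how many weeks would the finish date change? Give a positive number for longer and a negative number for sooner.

5

As given, the longest chain is Sites→Baseline = 7+17 = 24, so the finish is 24 weeks.
Baseline is on the critical path; changing it to 22 makes that path 29 weeks.
No other chain overtakes it, so the finish is 29 weeks.
Change in finish: 29 − 24 = +5 weeks.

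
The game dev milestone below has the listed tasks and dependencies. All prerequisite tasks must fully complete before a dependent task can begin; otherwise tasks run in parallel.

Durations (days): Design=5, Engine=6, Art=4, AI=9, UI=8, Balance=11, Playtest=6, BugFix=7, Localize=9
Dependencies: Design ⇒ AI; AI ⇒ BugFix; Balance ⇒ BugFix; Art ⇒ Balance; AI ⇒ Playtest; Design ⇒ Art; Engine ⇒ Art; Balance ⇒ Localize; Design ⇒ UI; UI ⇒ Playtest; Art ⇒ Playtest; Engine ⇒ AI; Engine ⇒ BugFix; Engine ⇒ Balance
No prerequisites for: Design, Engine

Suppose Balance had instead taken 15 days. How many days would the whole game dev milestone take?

34

The binding path is Engine→Art→Balance→Localize = 6+4+11+9 = 30; finish at 30 days.
Balance lies on that path, so at 15 days the path becomes 34 days.
The critical path is still Engine→Art→Balance→Localize; finish is now 34 days.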